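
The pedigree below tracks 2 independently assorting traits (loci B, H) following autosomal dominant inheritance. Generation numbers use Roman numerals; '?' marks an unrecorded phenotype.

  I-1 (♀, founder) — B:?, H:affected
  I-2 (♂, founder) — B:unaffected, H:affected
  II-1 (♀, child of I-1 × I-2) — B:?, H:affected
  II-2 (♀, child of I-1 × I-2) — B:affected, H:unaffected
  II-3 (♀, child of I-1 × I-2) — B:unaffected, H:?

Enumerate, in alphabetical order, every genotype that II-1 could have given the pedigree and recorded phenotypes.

B/I-1 ? ·: Bb
B/I-2 un ·: bb
B/II-1 ? I-1×I-2: bb|Bb
B/II-2 aff I-1×I-2: Bb
B/II-3 un I-1×I-2: bb
⇒ B over [I-1,I-2,II-1,II-2,II-3]: 2 consistent
H/I-1 aff ·: Hh
H/I-2 aff ·: Hh
H/II-1 aff I-1×I-2: Hh|HH
H/II-2 un I-1×I-2: hh
H/II-3 ? I-1×I-2: hh|Hh|HH
⇒ H over [I-1,I-2,II-1,II-2,II-3]: 6 consistent

II-1 ∈ {Bb HH, Bb Hh, bb HH, bb Hh}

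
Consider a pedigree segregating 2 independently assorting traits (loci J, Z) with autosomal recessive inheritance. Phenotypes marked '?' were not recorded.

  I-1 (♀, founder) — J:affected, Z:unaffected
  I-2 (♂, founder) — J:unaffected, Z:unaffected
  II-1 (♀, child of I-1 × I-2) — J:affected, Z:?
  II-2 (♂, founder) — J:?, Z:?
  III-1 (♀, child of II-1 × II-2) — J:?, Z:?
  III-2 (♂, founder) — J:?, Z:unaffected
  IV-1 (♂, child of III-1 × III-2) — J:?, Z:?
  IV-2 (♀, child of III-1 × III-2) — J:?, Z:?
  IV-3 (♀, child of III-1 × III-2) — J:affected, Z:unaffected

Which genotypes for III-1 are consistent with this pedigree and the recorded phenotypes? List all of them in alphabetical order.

III-1 ∈ {Jj ZZ, Jj Zz, Jj zz, jj ZZ, jj Zz, jj zz}

J/I-1 aff ·: jj
J/I-2 un ·: Jj
J/II-1 aff I-1×I-2: jj
J/II-2 ? ·: JJ|Jj|jj
J/III-1 ? II-1×II-2: Jj|jj
J/III-2 ? ·: Jj|jj
J/IV-1 ? III-1×III-2: JJ|Jj|jj
J/IV-2 ? III-1×III-2: JJ|Jj|jj
J/IV-3 aff III-1×III-2: jj
⇒ J over [I-1,I-2,II-1,II-2,III-1,III-2,IV-1,IV-2,IV-3]: 36 consistent
Z/I-1 un ·: ZZ|Zz
Z/I-2 un ·: ZZ|Zz
Z/II-1 ? I-1×I-2: ZZ|Zz|zz
Z/II-2 ? ·: ZZ|Zz|zz
Z/III-1 ? II-1×II-2: ZZ|Zz|zz
Z/III-2 un ·: ZZ|Zz
Z/IV-1 ? III-1×III-2: ZZ|Zz|zz
Z/IV-2 ? III-1×III-2: ZZ|Zz|zz
Z/IV-3 un III-1×III-2: ZZ|Zz
⇒ Z over [I-1,I-2,II-1,II-2,III-1,III-2,IV-1,IV-2,IV-3]: 660 consistent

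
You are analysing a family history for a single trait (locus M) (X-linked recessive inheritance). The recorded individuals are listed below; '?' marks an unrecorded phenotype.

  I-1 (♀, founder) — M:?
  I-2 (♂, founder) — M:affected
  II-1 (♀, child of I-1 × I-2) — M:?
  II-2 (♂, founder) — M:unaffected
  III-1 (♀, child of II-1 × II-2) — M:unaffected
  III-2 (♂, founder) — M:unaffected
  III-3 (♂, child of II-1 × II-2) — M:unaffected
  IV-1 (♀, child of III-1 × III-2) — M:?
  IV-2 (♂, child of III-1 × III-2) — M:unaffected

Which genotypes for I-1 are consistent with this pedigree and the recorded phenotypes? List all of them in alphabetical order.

I-1 ∈ {X^MX^M, X^MX^m}

M/I-1 ? ·: X^MX^M|X^MX^m
M/I-2 aff ·: X^mY
M/II-1 ? I-1×I-2: X^MX^m
M/II-2 un ·: X^MY
M/III-1 un II-1×II-2: X^MX^M|X^MX^m
M/III-2 un ·: X^MY
M/III-3 un II-1×II-2: X^MY
M/IV-1 ? III-1×III-2: X^MX^M|X^MX^m
M/IV-2 un III-1×III-2: X^MY
⇒ M over [I-1,I-2,II-1,II-2,III-1,III-2,III-3,IV-1,IV-2]: 6 consistent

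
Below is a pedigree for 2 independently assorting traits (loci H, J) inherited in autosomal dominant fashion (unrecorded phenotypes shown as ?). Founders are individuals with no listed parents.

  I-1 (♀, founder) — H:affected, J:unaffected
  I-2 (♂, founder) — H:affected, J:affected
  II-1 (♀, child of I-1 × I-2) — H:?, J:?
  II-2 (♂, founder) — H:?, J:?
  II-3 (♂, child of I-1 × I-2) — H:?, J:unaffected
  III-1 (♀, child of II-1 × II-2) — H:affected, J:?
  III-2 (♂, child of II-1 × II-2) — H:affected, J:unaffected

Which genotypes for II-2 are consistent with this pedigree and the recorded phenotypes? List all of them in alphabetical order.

II-2 ∈ {HH Jj, HH jj, Hh Jj, Hh jj, hh Jj, hh jj}

H/I-1 aff ·: Hh|HH
H/I-2 aff ·: Hh|HH
H/II-1 ? I-1×I-2: hh|Hh|HH
H/II-2 ? ·: hh|Hh|HH
H/II-3 ? I-1×I-2: hh|Hh|HH
H/III-1 aff II-1×II-2: Hh|HH
H/III-2 aff II-1×II-2: Hh|HH
⇒ H over [I-1,I-2,II-1,II-2,II-3,III-1,III-2]: 117 consistent
J/I-1 un ·: jj
J/I-2 aff ·: Jj
J/II-1 ? I-1×I-2: jj|Jj
J/II-2 ? ·: jj|Jj
J/II-3 un I-1×I-2: jj
J/III-1 ? II-1×II-2: jj|Jj|JJ
J/III-2 un II-1×II-2: jj
⇒ J over [I-1,I-2,II-1,II-2,II-3,III-1,III-2]: 8 consistent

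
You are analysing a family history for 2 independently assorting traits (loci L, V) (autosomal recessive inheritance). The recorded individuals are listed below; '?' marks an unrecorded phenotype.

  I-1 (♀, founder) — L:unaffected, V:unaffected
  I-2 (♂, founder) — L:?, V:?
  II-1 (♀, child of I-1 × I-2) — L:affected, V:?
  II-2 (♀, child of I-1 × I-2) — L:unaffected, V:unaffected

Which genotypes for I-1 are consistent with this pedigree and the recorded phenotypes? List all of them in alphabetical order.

L/I-1 un ·: Ll
L/I-2 ? ·: Ll|ll
L/II-1 aff I-1×I-2: ll
L/II-2 un I-1×I-2: LL|Ll
⇒ L over [I-1,I-2,II-1,II-2]: 3 consistent
V/I-1 un ·: VV|Vv
V/I-2 ? ·: VV|Vv|vv
V/II-1 ? I-1×I-2: VV|Vv|vv
V/II-2 un I-1×I-2: VV|Vv
⇒ V over [I-1,I-2,II-1,II-2]: 18 consistent

I-1 ∈ {Ll VV, Ll Vv}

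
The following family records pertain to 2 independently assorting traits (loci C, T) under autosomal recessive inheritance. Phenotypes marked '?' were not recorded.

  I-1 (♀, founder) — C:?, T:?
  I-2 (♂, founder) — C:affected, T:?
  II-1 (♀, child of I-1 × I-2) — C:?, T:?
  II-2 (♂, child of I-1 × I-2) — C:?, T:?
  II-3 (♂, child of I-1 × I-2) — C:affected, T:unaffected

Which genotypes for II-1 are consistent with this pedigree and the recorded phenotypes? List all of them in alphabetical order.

II-1 ∈ {Cc TT, Cc Tt, Cc tt, cc TT, cc Tt, cc tt}

C/I-1 ? ·: Cc|cc
C/I-2 aff ·: cc
C/II-1 ? I-1×I-2: Cc|cc
C/II-2 ? I-1×I-2: Cc|cc
C/II-3 aff I-1×I-2: cc
⇒ C over [I-1,I-2,II-1,II-2,II-3]: 5 consistent
T/I-1 ? ·: TT|Tt|tt
T/I-2 ? ·: TT|Tt|tt
T/II-1 ? I-1×I-2: TT|Tt|tt
T/II-2 ? I-1×I-2: TT|Tt|tt
T/II-3 un I-1×I-2: TT|Tt
⇒ T over [I-1,I-2,II-1,II-2,II-3]: 45 consistent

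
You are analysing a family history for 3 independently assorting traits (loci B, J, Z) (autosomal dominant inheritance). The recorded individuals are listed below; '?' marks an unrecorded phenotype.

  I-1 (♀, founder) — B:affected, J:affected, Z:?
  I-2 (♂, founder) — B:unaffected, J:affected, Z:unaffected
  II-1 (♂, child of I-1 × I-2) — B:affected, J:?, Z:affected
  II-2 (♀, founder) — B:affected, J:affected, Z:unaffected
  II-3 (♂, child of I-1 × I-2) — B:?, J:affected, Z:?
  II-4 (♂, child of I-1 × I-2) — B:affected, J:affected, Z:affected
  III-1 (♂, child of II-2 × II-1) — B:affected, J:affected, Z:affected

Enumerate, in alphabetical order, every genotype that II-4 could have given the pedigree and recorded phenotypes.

B/I-1 aff ·: Bb|BB
B/I-2 un ·: bb
B/II-1 aff I-1×I-2: Bb
B/II-2 aff ·: Bb|BB
B/II-3 ? I-1×I-2: bb|Bb
B/II-4 aff I-1×I-2: Bb
B/III-1 aff II-2×II-1: Bb|BB
⇒ B over [I-1,I-2,II-1,II-2,II-3,II-4,III-1]: 12 consistent
J/I-1 aff ·: Jj|JJ
J/I-2 aff ·: Jj|JJ
J/II-1 ? I-1×I-2: jj|Jj|JJ
J/II-2 aff ·: Jj|JJ
J/II-3 aff I-1×I-2: Jj|JJ
J/II-4 aff I-1×I-2: Jj|JJ
J/III-1 aff II-2×II-1: Jj|JJ
⇒ J over [I-1,I-2,II-1,II-2,II-3,II-4,III-1]: 95 consistent
Z/I-1 ? ·: Zz|ZZ
Z/I-2 un ·: zz
Z/II-1 aff I-1×I-2: Zz
Z/II-2 un ·: zz
Z/II-3 ? I-1×I-2: zz|Zz
Z/II-4 aff I-1×I-2: Zz
Z/III-1 aff II-2×II-1: Zz
⇒ Z over [I-1,I-2,II-1,II-2,II-3,II-4,III-1]: 3 consistent

II-4 ∈ {Bb JJ Zz, Bb Jj Zz}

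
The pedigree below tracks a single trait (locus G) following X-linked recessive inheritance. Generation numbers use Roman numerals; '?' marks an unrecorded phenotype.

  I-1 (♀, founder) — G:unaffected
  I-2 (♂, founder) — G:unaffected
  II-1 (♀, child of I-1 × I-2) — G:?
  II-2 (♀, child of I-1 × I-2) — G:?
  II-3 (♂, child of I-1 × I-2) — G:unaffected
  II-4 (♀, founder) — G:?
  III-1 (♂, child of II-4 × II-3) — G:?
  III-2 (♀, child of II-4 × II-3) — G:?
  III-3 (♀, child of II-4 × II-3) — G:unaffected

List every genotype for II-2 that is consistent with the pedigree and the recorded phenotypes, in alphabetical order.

II-2 ∈ {X^GX^G, X^GX^g}

G/I-1 un ·: X^GX^G|X^GX^g
G/I-2 un ·: X^GY
G/II-1 ? I-1×I-2: X^GX^G|X^GX^g
G/II-2 ? I-1×I-2: X^GX^G|X^GX^g
G/II-3 un I-1×I-2: X^GY
G/II-4 ? ·: X^GX^G|X^GX^g|X^gX^g
G/III-1 ? II-4×II-3: X^GY|X^gY
G/III-2 ? II-4×II-3: X^GX^G|X^GX^g
G/III-3 un II-4×II-3: X^GX^G|X^GX^g
⇒ G over [I-1,I-2,II-1,II-2,II-3,II-4,III-1,III-2,III-3]: 50 consistent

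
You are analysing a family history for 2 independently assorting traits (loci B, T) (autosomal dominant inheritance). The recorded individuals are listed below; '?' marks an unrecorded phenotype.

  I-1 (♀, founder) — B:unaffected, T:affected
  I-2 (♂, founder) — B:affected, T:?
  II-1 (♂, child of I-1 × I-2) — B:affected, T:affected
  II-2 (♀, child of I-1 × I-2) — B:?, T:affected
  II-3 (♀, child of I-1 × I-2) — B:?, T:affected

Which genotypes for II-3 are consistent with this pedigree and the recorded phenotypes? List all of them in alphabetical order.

II-3 ∈ {Bb TT, Bb Tt, bb TT, bb Tt}

B/I-1 un ·: bb
B/I-2 aff ·: Bb|BB
B/II-1 aff I-1×I-2: Bb
B/II-2 ? I-1×I-2: bb|Bb
B/II-3 ? I-1×I-2: bb|Bb
⇒ B over [I-1,I-2,II-1,II-2,II-3]: 5 consistent
T/I-1 aff ·: Tt|TT
T/I-2 ? ·: tt|Tt|TT
T/II-1 aff I-1×I-2: Tt|TT
T/II-2 aff I-1×I-2: Tt|TT
T/II-3 aff I-1×I-2: Tt|TT
⇒ T over [I-1,I-2,II-1,II-2,II-3]: 27 consistent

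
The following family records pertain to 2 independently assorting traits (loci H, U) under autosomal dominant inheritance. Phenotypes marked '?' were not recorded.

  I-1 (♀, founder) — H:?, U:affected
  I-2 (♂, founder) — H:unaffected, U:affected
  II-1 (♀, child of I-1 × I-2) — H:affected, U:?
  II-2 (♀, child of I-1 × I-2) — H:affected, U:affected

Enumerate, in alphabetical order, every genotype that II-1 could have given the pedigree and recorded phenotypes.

H/I-1 ? ·: Hh|HH
H/I-2 un ·: hh
H/II-1 aff I-1×I-2: Hh
H/II-2 aff I-1×I-2: Hh
⇒ H over [I-1,I-2,II-1,II-2]: 2 consistent
U/I-1 aff ·: Uu|UU
U/I-2 aff ·: Uu|UU
U/II-1 ? I-1×I-2: uu|Uu|UU
U/II-2 aff I-1×I-2: Uu|UU
⇒ U over [I-1,I-2,II-1,II-2]: 15 consistent

II-1 ∈ {Hh UU, Hh Uu, Hh uu}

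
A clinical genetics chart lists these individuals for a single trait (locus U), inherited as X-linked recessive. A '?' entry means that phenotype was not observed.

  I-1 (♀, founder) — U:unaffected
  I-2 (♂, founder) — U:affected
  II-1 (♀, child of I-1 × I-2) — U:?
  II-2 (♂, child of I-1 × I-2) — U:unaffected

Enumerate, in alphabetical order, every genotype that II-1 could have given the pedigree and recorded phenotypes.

U/I-1 un ·: X^UX^U|X^UX^u
U/I-2 aff ·: X^uY
U/II-1 ? I-1×I-2: X^UX^u|X^uX^u
U/II-2 un I-1×I-2: X^UY
⇒ U over [I-1,I-2,II-1,II-2]: 3 consistent

II-1 ∈ {X^UX^u, X^uX^u}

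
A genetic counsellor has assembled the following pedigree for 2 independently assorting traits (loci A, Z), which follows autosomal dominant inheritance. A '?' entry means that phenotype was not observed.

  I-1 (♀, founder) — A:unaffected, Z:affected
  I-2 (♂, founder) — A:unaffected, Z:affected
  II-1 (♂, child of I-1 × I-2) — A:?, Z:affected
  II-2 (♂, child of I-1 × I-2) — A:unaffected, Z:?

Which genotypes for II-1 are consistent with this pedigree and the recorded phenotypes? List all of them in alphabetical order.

A/I-1 un ·: aa
A/I-2 un ·: aa
A/II-1 ? I-1×I-2: aa
A/II-2 un I-1×I-2: aa
⇒ A over [I-1,I-2,II-1,II-2]: 1 consistent
Z/I-1 aff ·: Zz|ZZ
Z/I-2 aff ·: Zz|ZZ
Z/II-1 aff I-1×I-2: Zz|ZZ
Z/II-2 ? I-1×I-2: zz|Zz|ZZ
⇒ Z over [I-1,I-2,II-1,II-2]: 15 consistent

II-1 ∈ {aa ZZ, aa Zz}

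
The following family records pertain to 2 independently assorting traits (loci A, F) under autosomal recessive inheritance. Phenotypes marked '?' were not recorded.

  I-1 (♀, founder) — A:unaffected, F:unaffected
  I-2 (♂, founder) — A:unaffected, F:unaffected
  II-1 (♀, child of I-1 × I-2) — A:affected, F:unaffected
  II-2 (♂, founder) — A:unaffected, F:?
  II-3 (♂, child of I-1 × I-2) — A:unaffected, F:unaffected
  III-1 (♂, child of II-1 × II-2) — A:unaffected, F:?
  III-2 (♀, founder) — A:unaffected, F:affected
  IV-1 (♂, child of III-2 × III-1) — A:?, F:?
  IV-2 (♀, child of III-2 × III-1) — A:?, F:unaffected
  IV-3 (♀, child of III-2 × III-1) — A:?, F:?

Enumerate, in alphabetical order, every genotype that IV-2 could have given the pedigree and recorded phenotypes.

A/I-1 un ·: Aa
A/I-2 un ·: Aa
A/II-1 aff I-1×I-2: aa
A/II-2 un ·: AA|Aa
A/II-3 un I-1×I-2: AA|Aa
A/III-1 un II-1×II-2: Aa
A/III-2 un ·: AA|Aa
A/IV-1 ? III-2×III-1: AA|Aa|aa
A/IV-2 ? III-2×III-1: AA|Aa|aa
A/IV-3 ? III-2×III-1: AA|Aa|aa
⇒ A over [I-1,I-2,II-1,II-2,II-3,III-1,III-2,IV-1,IV-2,IV-3]: 140 consistent
F/I-1 un ·: FF|Ff
F/I-2 un ·: FF|Ff
F/II-1 un I-1×I-2: FF|Ff
F/II-2 ? ·: FF|Ff|ff
F/II-3 un I-1×I-2: FF|Ff
F/III-1 ? II-1×II-2: FF|Ff
F/III-2 aff ·: ff
F/IV-1 ? III-2×III-1: Ff|ff
F/IV-2 un III-2×III-1: Ff
F/IV-3 ? III-2×III-1: Ff|ff
⇒ F over [I-1,I-2,II-1,II-2,II-3,III-1,III-2,IV-1,IV-2,IV-3]: 154 consistent

IV-2 ∈ {AA Ff, Aa Ff, aa Ff}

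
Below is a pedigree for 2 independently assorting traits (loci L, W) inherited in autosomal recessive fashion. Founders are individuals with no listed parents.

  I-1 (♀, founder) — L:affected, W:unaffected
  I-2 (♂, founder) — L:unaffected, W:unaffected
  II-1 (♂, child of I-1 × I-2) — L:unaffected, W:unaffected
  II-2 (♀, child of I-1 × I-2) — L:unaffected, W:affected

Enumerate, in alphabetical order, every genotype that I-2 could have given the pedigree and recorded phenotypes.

I-2 ∈ {LL Ww, Ll Ww}

L/I-1 aff ·: ll
L/I-2 un ·: LL|Ll
L/II-1 un I-1×I-2: Ll
L/II-2 un I-1×I-2: Ll
⇒ L over [I-1,I-2,II-1,II-2]: 2 consistent
W/I-1 un ·: Ww
W/I-2 un ·: Ww
W/II-1 un I-1×I-2: WW|Ww
W/II-2 aff I-1×I-2: ww
⇒ W over [I-1,I-2,II-1,II-2]: 2 consistent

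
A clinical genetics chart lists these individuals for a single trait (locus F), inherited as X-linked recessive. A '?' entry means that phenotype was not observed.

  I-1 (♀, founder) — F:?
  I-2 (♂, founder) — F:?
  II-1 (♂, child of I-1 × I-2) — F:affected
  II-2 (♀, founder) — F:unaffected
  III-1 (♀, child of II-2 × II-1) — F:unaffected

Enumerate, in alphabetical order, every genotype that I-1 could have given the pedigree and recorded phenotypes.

I-1 ∈ {X^FX^f, X^fX^f}

F/I-1 ? ·: X^FX^f|X^fX^f
F/I-2 ? ·: X^FY|X^fY
F/II-1 aff I-1×I-2: X^fY
F/II-2 un ·: X^FX^F|X^FX^f
F/III-1 un II-2×II-1: X^FX^f
⇒ F over [I-1,I-2,II-1,II-2,III-1]: 8 consistent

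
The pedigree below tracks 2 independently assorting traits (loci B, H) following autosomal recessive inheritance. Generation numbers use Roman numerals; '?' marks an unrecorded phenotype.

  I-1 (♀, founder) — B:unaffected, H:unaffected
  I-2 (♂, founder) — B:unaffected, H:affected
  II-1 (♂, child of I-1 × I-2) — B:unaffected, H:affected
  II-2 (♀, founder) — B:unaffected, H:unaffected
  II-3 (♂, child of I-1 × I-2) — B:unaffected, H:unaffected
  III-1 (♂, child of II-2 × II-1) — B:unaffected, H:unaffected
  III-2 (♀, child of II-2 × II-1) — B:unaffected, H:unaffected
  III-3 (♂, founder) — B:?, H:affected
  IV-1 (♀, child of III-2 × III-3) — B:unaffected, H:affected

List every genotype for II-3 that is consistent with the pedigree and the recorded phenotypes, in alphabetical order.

II-3 ∈ {BB Hh, Bb Hh}

B/I-1 un ·: BB|Bb
B/I-2 un ·: BB|Bb
B/II-1 un I-1×I-2: BB|Bb
B/II-2 un ·: BB|Bb
B/II-3 un I-1×I-2: BB|Bb
B/III-1 un II-2×II-1: BB|Bb
B/III-2 un II-2×II-1: BB|Bb
B/III-3 ? ·: BB|Bb|bb
B/IV-1 un III-2×III-3: BB|Bb
⇒ B over [I-1,I-2,II-1,II-2,II-3,III-1,III-2,III-3,IV-1]: 370 consistent
H/I-1 un ·: Hh
H/I-2 aff ·: hh
H/II-1 aff I-1×I-2: hh
H/II-2 un ·: HH|Hh
H/II-3 un I-1×I-2: Hh
H/III-1 un II-2×II-1: Hh
H/III-2 un II-2×II-1: Hh
H/III-3 aff ·: hh
H/IV-1 aff III-2×III-3: hh
⇒ H over [I-1,I-2,II-1,II-2,II-3,III-1,III-2,III-3,IV-1]: 2 consistent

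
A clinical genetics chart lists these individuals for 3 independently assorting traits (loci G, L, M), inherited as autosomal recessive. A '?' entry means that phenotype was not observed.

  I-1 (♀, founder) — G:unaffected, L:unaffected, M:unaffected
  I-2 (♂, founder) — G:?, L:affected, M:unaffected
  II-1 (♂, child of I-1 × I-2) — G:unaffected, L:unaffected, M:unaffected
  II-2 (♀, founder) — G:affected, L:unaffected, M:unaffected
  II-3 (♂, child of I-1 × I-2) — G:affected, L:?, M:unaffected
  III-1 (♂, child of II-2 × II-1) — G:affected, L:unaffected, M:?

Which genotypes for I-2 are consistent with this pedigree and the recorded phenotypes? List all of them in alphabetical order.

G/I-1 un ·: Gg
G/I-2 ? ·: Gg|gg
G/II-1 un I-1×I-2: Gg
G/II-2 aff ·: gg
G/II-3 aff I-1×I-2: gg
G/III-1 aff II-2×II-1: gg
⇒ G over [I-1,I-2,II-1,II-2,II-3,III-1]: 2 consistent
L/I-1 un ·: LL|Ll
L/I-2 aff ·: ll
L/II-1 un I-1×I-2: Ll
L/II-2 un ·: LL|Ll
L/II-3 ? I-1×I-2: Ll|ll
L/III-1 un II-2×II-1: LL|Ll
⇒ L over [I-1,I-2,II-1,II-2,II-3,III-1]: 12 consistent
M/I-1 un ·: MM|Mm
M/I-2 un ·: MM|Mm
M/II-1 un I-1×I-2: MM|Mm
M/II-2 un ·: MM|Mm
M/II-3 un I-1×I-2: MM|Mm
M/III-1 ? II-2×II-1: MM|Mm|mm
⇒ M over [I-1,I-2,II-1,II-2,II-3,III-1]: 51 consistent

I-2 ∈ {Gg ll MM, Gg ll Mm, gg ll MM, gg ll Mm}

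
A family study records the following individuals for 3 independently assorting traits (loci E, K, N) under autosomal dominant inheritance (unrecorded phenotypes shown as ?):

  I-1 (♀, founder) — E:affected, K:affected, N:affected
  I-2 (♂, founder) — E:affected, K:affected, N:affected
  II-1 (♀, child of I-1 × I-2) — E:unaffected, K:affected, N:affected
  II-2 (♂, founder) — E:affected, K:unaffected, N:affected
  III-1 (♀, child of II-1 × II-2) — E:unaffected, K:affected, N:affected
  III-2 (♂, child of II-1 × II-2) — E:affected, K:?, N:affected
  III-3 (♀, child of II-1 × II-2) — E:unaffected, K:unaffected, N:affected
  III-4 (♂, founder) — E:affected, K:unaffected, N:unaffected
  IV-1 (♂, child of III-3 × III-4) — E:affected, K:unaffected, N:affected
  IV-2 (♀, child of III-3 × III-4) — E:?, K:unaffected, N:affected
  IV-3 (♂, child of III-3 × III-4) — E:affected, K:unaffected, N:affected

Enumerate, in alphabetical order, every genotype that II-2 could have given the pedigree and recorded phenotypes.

II-2 ∈ {Ee kk NN, Ee kk Nn}

E/I-1 aff ·: Ee
E/I-2 aff ·: Ee
E/II-1 un I-1×I-2: ee
E/II-2 aff ·: Ee
E/III-1 un II-1×II-2: ee
E/III-2 aff II-1×II-2: Ee
E/III-3 un II-1×II-2: ee
E/III-4 aff ·: Ee|EE
E/IV-1 aff III-3×III-4: Ee
E/IV-2 ? III-3×III-4: ee|Ee
E/IV-3 aff III-3×III-4: Ee
⇒ E over [I-1,I-2,II-1,II-2,III-1,III-2,III-3,III-4,IV-1,IV-2,IV-3]: 3 consistent
K/I-1 aff ·: Kk|KK
K/I-2 aff ·: Kk|KK
K/II-1 aff I-1×I-2: Kk
K/II-2 un ·: kk
K/III-1 aff II-1×II-2: Kk
K/III-2 ? II-1×II-2: kk|Kk
K/III-3 un II-1×II-2: kk
K/III-4 un ·: kk
K/IV-1 un III-3×III-4: kk
K/IV-2 un III-3×III-4: kk
K/IV-3 un III-3×III-4: kk
⇒ K over [I-1,I-2,II-1,II-2,III-1,III-2,III-3,III-4,IV-1,IV-2,IV-3]: 6 consistent
N/I-1 aff ·: Nn|NN
N/I-2 aff ·: Nn|NN
N/II-1 aff I-1×I-2: Nn|NN
N/II-2 aff ·: Nn|NN
N/III-1 aff II-1×II-2: Nn|NN
N/III-2 aff II-1×II-2: Nn|NN
N/III-3 aff II-1×II-2: Nn|NN
N/III-4 un ·: nn
N/IV-1 aff III-3×III-4: Nn
N/IV-2 aff III-3×III-4: Nn
N/IV-3 aff III-3×III-4: Nn
⇒ N over [I-1,I-2,II-1,II-2,III-1,III-2,III-3,III-4,IV-1,IV-2,IV-3]: 84 consistent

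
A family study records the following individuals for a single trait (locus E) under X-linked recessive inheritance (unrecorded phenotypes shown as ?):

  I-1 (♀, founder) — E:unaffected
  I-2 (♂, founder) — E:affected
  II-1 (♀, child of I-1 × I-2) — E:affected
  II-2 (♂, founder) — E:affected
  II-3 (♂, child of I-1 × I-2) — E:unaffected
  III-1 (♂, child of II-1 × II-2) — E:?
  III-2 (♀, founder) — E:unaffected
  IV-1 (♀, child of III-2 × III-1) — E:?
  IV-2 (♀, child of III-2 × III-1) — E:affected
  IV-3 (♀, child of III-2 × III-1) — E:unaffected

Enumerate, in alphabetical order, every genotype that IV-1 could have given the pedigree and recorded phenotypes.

E/I-1 un ·: X^EX^e
E/I-2 aff ·: X^eY
E/II-1 aff I-1×I-2: X^eX^e
E/II-2 aff ·: X^eY
E/II-3 un I-1×I-2: X^EY
E/III-1 ? II-1×II-2: X^eY
E/III-2 un ·: X^EX^e
E/IV-1 ? III-2×III-1: X^EX^e|X^eX^e
E/IV-2 aff III-2×III-1: X^eX^e
E/IV-3 un III-2×III-1: X^EX^e
⇒ E over [I-1,I-2,II-1,II-2,II-3,III-1,III-2,IV-1,IV-2,IV-3]: 2 consistent

IV-1 ∈ {X^EX^e, X^eX^e}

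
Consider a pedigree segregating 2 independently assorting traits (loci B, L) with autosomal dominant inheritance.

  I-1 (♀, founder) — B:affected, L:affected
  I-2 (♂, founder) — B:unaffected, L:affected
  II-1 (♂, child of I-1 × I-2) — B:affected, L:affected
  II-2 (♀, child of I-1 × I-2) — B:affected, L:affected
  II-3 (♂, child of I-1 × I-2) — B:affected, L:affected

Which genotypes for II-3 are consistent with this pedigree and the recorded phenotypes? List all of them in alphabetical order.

B/I-1 aff ·: Bb|BB
B/I-2 un ·: bb
B/II-1 aff I-1×I-2: Bb
B/II-2 aff I-1×I-2: Bb
B/II-3 aff I-1×I-2: Bb
⇒ B over [I-1,I-2,II-1,II-2,II-3]: 2 consistent
L/I-1 aff ·: Ll|LL
L/I-2 aff ·: Ll|LL
L/II-1 aff I-1×I-2: Ll|LL
L/II-2 aff I-1×I-2: Ll|LL
L/II-3 aff I-1×I-2: Ll|LL
⇒ L over [I-1,I-2,II-1,II-2,II-3]: 25 consistent

II-3 ∈ {Bb LL, Bb Ll}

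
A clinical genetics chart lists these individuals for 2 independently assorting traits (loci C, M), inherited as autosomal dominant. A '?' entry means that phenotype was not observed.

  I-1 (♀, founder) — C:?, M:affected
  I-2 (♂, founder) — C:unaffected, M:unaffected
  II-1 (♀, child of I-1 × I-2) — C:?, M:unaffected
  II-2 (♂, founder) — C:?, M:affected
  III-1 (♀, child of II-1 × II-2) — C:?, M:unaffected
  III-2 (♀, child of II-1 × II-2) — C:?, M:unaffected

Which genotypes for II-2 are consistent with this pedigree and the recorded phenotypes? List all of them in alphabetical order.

II-2 ∈ {CC Mm, Cc Mm, cc Mm}

C/I-1 ? ·: cc|Cc|CC
C/I-2 un ·: cc
C/II-1 ? I-1×I-2: cc|Cc
C/II-2 ? ·: cc|Cc|CC
C/III-1 ? II-1×II-2: cc|Cc|CC
C/III-2 ? II-1×II-2: cc|Cc|CC
⇒ C over [I-1,I-2,II-1,II-2,III-1,III-2]: 46 consistent
M/I-1 aff ·: Mm
M/I-2 un ·: mm
M/II-1 un I-1×I-2: mm
M/II-2 aff ·: Mm
M/III-1 un II-1×II-2: mm
M/III-2 un II-1×II-2: mm
⇒ M over [I-1,I-2,II-1,II-2,III-1,III-2]: 1 consistent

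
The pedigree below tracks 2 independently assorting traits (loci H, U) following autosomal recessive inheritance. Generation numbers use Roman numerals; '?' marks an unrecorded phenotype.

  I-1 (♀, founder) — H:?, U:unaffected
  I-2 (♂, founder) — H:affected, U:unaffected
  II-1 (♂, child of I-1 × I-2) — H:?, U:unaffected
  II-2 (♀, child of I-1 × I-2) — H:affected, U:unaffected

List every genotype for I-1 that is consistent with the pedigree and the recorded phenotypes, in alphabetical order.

I-1 ∈ {Hh UU, Hh Uu, hh UU, hh Uu}

H/I-1 ? ·: Hh|hh
H/I-2 aff ·: hh
H/II-1 ? I-1×I-2: Hh|hh
H/II-2 aff I-1×I-2: hh
⇒ H over [I-1,I-2,II-1,II-2]: 3 consistent
U/I-1 un ·: UU|Uu
U/I-2 un ·: UU|Uu
U/II-1 un I-1×I-2: UU|Uu
U/II-2 un I-1×I-2: UU|Uu
⇒ U over [I-1,I-2,II-1,II-2]: 13 consistent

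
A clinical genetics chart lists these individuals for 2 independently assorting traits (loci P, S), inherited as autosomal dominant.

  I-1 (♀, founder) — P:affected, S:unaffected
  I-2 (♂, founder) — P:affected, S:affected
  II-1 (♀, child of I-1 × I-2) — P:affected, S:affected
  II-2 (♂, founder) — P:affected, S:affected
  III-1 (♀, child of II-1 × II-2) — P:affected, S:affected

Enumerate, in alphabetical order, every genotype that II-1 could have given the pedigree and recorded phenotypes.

II-1 ∈ {PP Ss, Pp Ss}

P/I-1 aff ·: Pp|PP
P/I-2 aff ·: Pp|PP
P/II-1 aff I-1×I-2: Pp|PP
P/II-2 aff ·: Pp|PP
P/III-1 aff II-1×II-2: Pp|PP
⇒ P over [I-1,I-2,II-1,II-2,III-1]: 24 consistent
S/I-1 un ·: ss
S/I-2 aff ·: Ss|SS
S/II-1 aff I-1×I-2: Ss
S/II-2 aff ·: Ss|SS
S/III-1 aff II-1×II-2: Ss|SS
⇒ S over [I-1,I-2,II-1,II-2,III-1]: 8 consistent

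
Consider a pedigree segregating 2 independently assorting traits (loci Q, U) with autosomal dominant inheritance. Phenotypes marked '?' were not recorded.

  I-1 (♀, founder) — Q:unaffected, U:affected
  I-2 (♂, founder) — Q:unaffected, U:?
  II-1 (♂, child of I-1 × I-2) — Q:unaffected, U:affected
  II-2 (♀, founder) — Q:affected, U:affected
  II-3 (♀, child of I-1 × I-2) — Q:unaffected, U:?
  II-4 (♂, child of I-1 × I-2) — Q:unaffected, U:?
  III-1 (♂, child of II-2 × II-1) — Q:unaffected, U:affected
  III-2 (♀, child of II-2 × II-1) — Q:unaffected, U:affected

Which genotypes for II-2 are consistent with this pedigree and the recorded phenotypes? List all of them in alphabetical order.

II-2 ∈ {Qq UU, Qq Uu}

Q/I-1 un ·: qq
Q/I-2 un ·: qq
Q/II-1 un I-1×I-2: qq
Q/II-2 aff ·: Qq
Q/II-3 un I-1×I-2: qq
Q/II-4 un I-1×I-2: qq
Q/III-1 un II-2×II-1: qq
Q/III-2 un II-2×II-1: qq
⇒ Q over [I-1,I-2,II-1,II-2,II-3,II-4,III-1,III-2]: 1 consistent
U/I-1 aff ·: Uu|UU
U/I-2 ? ·: uu|Uu|UU
U/II-1 aff I-1×I-2: Uu|UU
U/II-2 aff ·: Uu|UU
U/II-3 ? I-1×I-2: uu|Uu|UU
U/II-4 ? I-1×I-2: uu|Uu|UU
U/III-1 aff II-2×II-1: Uu|UU
U/III-2 aff II-2×II-1: Uu|UU
⇒ U over [I-1,I-2,II-1,II-2,II-3,II-4,III-1,III-2]: 266 consistent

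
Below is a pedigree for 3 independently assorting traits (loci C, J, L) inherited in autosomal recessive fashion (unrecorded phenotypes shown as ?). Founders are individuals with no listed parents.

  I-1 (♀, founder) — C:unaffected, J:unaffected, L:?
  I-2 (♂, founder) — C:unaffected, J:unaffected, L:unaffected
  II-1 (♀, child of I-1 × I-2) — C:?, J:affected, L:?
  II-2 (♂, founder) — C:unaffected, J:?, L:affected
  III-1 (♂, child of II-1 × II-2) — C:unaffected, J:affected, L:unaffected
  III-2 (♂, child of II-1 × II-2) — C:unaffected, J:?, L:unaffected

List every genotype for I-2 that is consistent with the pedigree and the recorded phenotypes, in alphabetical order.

C/I-1 un ·: CC|Cc
C/I-2 un ·: CC|Cc
C/II-1 ? I-1×I-2: CC|Cc|cc
C/II-2 un ·: CC|Cc
C/III-1 un II-1×II-2: CC|Cc
C/III-2 un II-1×II-2: CC|Cc
⇒ C over [I-1,I-2,II-1,II-2,III-1,III-2]: 46 consistent
J/I-1 un ·: Jj
J/I-2 un ·: Jj
J/II-1 aff I-1×I-2: jj
J/II-2 ? ·: Jj|jj
J/III-1 aff II-1×II-2: jj
J/III-2 ? II-1×II-2: Jj|jj
⇒ J over [I-1,I-2,II-1,II-2,III-1,III-2]: 3 consistent
L/I-1 ? ·: LL|Ll|ll
L/I-2 un ·: LL|Ll
L/II-1 ? I-1×I-2: LL|Ll
L/II-2 aff ·: ll
L/III-1 un II-1×II-2: Ll
L/III-2 un II-1×II-2: Ll
⇒ L over [I-1,I-2,II-1,II-2,III-1,III-2]: 9 consistent

I-2 ∈ {CC Jj LL, CC Jj Ll, Cc Jj LL, Cc Jj Ll}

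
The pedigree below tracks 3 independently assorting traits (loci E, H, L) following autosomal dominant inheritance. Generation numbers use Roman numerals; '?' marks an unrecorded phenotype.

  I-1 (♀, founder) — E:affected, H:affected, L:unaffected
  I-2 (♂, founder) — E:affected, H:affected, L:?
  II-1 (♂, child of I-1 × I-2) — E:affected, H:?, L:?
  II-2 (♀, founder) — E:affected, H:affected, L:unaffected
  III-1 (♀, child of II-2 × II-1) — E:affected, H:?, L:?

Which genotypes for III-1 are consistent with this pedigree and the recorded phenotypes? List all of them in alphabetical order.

E/I-1 aff ·: Ee|EE
E/I-2 aff ·: Ee|EE
E/II-1 aff I-1×I-2: Ee|EE
E/II-2 aff ·: Ee|EE
E/III-1 aff II-2×II-1: Ee|EE
⇒ E over [I-1,I-2,II-1,II-2,III-1]: 24 consistent
H/I-1 aff ·: Hh|HH
H/I-2 aff ·: Hh|HH
H/II-1 ? I-1×I-2: hh|Hh|HH
H/II-2 aff ·: Hh|HH
H/III-1 ? II-2×II-1: hh|Hh|HH
⇒ H over [I-1,I-2,II-1,II-2,III-1]: 30 consistent
L/I-1 un ·: ll
L/I-2 ? ·: ll|Ll|LL
L/II-1 ? I-1×I-2: ll|Ll
L/II-2 un ·: ll
L/III-1 ? II-2×II-1: ll|Ll
⇒ L over [I-1,I-2,II-1,II-2,III-1]: 6 consistent

III-1 ∈ {EE HH Ll, EE HH ll, EE Hh Ll, EE Hh ll, EE hh Ll, EE hh ll, Ee HH Ll, Ee HH ll, Ee Hh Ll, Ee Hh ll, Ee hh Ll, Ee hh ll}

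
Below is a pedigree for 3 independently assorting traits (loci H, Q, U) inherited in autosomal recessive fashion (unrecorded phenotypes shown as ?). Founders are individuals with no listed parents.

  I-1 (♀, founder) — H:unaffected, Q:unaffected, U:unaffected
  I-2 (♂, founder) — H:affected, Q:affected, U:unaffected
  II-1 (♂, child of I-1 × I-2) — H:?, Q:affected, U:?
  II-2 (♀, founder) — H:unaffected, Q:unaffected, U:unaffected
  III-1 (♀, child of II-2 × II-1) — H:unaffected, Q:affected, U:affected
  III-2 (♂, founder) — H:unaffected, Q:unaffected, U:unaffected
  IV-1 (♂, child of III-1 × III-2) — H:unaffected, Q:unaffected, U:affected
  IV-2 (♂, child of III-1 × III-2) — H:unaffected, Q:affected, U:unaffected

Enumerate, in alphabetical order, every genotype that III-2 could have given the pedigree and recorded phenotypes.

H/I-1 un ·: HH|Hh
H/I-2 aff ·: hh
H/II-1 ? I-1×I-2: Hh|hh
H/II-2 un ·: HH|Hh
H/III-1 un II-2×II-1: HH|Hh
H/III-2 un ·: HH|Hh
H/IV-1 un III-1×III-2: HH|Hh
H/IV-2 un III-1×III-2: HH|Hh
⇒ H over [I-1,I-2,II-1,II-2,III-1,III-2,IV-1,IV-2]: 68 consistent
Q/I-1 un ·: Qq
Q/I-2 aff ·: qq
Q/II-1 aff I-1×I-2: qq
Q/II-2 un ·: Qq
Q/III-1 aff II-2×II-1: qq
Q/III-2 un ·: Qq
Q/IV-1 un III-1×III-2: Qq
Q/IV-2 aff III-1×III-2: qq
⇒ Q over [I-1,I-2,II-1,II-2,III-1,III-2,IV-1,IV-2]: 1 consistent
U/I-1 un ·: UU|Uu
U/I-2 un ·: UU|Uu
U/II-1 ? I-1×I-2: Uu|uu
U/II-2 un ·: Uu
U/III-1 aff II-2×II-1: uu
U/III-2 un ·: Uu
U/IV-1 aff III-1×III-2: uu
U/IV-2 un III-1×III-2: Uu
⇒ U over [I-1,I-2,II-1,II-2,III-1,III-2,IV-1,IV-2]: 4 consistent

III-2 ∈ {HH Qq Uu, Hh Qq Uu}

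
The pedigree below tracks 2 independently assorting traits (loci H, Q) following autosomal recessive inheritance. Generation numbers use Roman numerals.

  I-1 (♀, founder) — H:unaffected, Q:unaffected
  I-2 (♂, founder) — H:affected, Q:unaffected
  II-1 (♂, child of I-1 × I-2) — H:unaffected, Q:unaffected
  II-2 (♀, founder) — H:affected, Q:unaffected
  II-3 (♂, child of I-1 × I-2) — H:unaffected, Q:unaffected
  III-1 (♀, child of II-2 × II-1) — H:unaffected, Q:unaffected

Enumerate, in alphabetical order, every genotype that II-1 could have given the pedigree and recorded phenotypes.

II-1 ∈ {Hh QQ, Hh Qq}

H/I-1 un ·: HH|Hh
H/I-2 aff ·: hh
H/II-1 un I-1×I-2: Hh
H/II-2 aff ·: hh
H/II-3 un I-1×I-2: Hh
H/III-1 un II-2×II-1: Hh
⇒ H over [I-1,I-2,II-1,II-2,II-3,III-1]: 2 consistent
Q/I-1 un ·: QQ|Qq
Q/I-2 un ·: QQ|Qq
Q/II-1 un I-1×I-2: QQ|Qq
Q/II-2 un ·: QQ|Qq
Q/II-3 un I-1×I-2: QQ|Qq
Q/III-1 un II-2×II-1: QQ|Qq
⇒ Q over [I-1,I-2,II-1,II-2,II-3,III-1]: 45 consistent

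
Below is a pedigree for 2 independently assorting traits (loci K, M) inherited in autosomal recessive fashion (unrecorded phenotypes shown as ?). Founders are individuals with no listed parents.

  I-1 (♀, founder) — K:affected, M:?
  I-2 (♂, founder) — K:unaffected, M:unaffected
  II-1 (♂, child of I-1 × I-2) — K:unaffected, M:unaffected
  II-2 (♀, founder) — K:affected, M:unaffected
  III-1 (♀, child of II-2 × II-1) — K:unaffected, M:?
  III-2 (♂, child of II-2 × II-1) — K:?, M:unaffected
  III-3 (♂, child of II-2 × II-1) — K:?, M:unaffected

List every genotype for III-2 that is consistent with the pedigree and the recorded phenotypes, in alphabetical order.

III-2 ∈ {Kk MM, Kk Mm, kk MM, kk Mm}

K/I-1 aff ·: kk
K/I-2 un ·: KK|Kk
K/II-1 un I-1×I-2: Kk
K/II-2 aff ·: kk
K/III-1 un II-2×II-1: Kk
K/III-2 ? II-2×II-1: Kk|kk
K/III-3 ? II-2×II-1: Kk|kk
⇒ K over [I-1,I-2,II-1,II-2,III-1,III-2,III-3]: 8 consistent
M/I-1 ? ·: MM|Mm|mm
M/I-2 un ·: MM|Mm
M/II-1 un I-1×I-2: MM|Mm
M/II-2 un ·: MM|Mm
M/III-1 ? II-2×II-1: MM|Mm|mm
M/III-2 un II-2×II-1: MM|Mm
M/III-3 un II-2×II-1: MM|Mm
⇒ M over [I-1,I-2,II-1,II-2,III-1,III-2,III-3]: 136 consistent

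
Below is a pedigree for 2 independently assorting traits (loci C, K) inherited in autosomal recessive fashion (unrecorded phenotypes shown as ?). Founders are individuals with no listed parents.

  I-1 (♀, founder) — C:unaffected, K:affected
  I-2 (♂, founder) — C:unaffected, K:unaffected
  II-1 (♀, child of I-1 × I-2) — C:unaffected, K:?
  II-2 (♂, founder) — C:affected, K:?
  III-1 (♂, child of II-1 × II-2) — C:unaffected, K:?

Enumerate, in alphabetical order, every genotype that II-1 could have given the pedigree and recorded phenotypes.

C/I-1 un ·: CC|Cc
C/I-2 un ·: CC|Cc
C/II-1 un I-1×I-2: CC|Cc
C/II-2 aff ·: cc
C/III-1 un II-1×II-2: Cc
⇒ C over [I-1,I-2,II-1,II-2,III-1]: 7 consistent
K/I-1 aff ·: kk
K/I-2 un ·: KK|Kk
K/II-1 ? I-1×I-2: Kk|kk
K/II-2 ? ·: KK|Kk|kk
K/III-1 ? II-1×II-2: KK|Kk|kk
⇒ K over [I-1,I-2,II-1,II-2,III-1]: 18 consistent

II-1 ∈ {CC Kk, CC kk, Cc Kk, Cc kk}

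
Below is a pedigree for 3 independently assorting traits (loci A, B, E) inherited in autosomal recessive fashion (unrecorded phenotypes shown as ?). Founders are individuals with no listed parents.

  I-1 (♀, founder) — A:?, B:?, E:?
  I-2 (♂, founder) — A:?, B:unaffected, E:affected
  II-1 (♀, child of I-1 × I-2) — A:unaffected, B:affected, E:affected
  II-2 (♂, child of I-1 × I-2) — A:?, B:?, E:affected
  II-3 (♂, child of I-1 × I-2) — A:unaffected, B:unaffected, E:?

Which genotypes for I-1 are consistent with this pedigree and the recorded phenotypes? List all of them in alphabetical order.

I-1 ∈ {AA Bb Ee, AA Bb ee, AA bb Ee, AA bb ee, Aa Bb Ee, Aa Bb ee, Aa bb Ee, Aa bb ee, aa Bb Ee, aa Bb ee, aa bb Ee, aa bb ee}

A/I-1 ? ·: AA|Aa|aa
A/I-2 ? ·: AA|Aa|aa
A/II-1 un I-1×I-2: AA|Aa
A/II-2 ? I-1×I-2: AA|Aa|aa
A/II-3 un I-1×I-2: AA|Aa
⇒ A over [I-1,I-2,II-1,II-2,II-3]: 35 consistent
B/I-1 ? ·: Bb|bb
B/I-2 un ·: Bb
B/II-1 aff I-1×I-2: bb
B/II-2 ? I-1×I-2: BB|Bb|bb
B/II-3 un I-1×I-2: BB|Bb
⇒ B over [I-1,I-2,II-1,II-2,II-3]: 8 consistent
E/I-1 ? ·: Ee|ee
E/I-2 aff ·: ee
E/II-1 aff I-1×I-2: ee
E/II-2 aff I-1×I-2: ee
E/II-3 ? I-1×I-2: Ee|ee
⇒ E over [I-1,I-2,II-1,II-2,II-3]: 3 consistent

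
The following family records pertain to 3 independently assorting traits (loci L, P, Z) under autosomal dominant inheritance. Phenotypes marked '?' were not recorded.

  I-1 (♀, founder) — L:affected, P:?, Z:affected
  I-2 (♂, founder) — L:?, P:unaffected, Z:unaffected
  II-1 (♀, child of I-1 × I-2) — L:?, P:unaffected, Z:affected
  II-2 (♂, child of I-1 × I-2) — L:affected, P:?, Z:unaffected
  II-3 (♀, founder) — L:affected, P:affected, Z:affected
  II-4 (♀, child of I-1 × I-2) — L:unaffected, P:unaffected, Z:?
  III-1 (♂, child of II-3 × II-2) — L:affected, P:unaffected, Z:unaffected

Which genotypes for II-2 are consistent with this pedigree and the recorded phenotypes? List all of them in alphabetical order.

II-2 ∈ {LL Pp zz, LL pp zz, Ll Pp zz, Ll pp zz}

L/I-1 aff ·: Ll
L/I-2 ? ·: ll|Ll
L/II-1 ? I-1×I-2: ll|Ll|LL
L/II-2 aff I-1×I-2: Ll|LL
L/II-3 aff ·: Ll|LL
L/II-4 un I-1×I-2: ll
L/III-1 aff II-3×II-2: Ll|LL
⇒ L over [I-1,I-2,II-1,II-2,II-3,II-4,III-1]: 29 consistent
P/I-1 ? ·: pp|Pp
P/I-2 un ·: pp
P/II-1 un I-1×I-2: pp
P/II-2 ? I-1×I-2: pp|Pp
P/II-3 aff ·: Pp
P/II-4 un I-1×I-2: pp
P/III-1 un II-3×II-2: pp
⇒ P over [I-1,I-2,II-1,II-2,II-3,II-4,III-1]: 3 consistent
Z/I-1 aff ·: Zz
Z/I-2 un ·: zz
Z/II-1 aff I-1×I-2: Zz
Z/II-2 un I-1×I-2: zz
Z/II-3 aff ·: Zz
Z/II-4 ? I-1×I-2: zz|Zz
Z/III-1 un II-3×II-2: zz
⇒ Z over [I-1,I-2,II-1,II-2,II-3,II-4,III-1]: 2 consistent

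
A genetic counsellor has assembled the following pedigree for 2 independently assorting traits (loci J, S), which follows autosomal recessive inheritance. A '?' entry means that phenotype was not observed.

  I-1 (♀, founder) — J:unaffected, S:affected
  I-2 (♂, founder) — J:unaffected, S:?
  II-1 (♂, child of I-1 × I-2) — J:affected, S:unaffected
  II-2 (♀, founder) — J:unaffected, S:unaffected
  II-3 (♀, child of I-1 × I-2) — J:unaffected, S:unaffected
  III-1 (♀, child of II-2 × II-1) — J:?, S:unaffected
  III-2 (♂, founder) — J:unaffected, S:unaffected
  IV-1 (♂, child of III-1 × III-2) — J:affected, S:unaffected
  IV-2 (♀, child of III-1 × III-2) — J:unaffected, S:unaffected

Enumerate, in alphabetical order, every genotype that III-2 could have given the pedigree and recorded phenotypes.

J/I-1 un ·: Jj
J/I-2 un ·: Jj
J/II-1 aff I-1×I-2: jj
J/II-2 un ·: JJ|Jj
J/II-3 un I-1×I-2: JJ|Jj
J/III-1 ? II-2×II-1: Jj|jj
J/III-2 un ·: Jj
J/IV-1 aff III-1×III-2: jj
J/IV-2 un III-1×III-2: JJ|Jj
⇒ J over [I-1,I-2,II-1,II-2,II-3,III-1,III-2,IV-1,IV-2]: 10 consistent
S/I-1 aff ·: ss
S/I-2 ? ·: SS|Ss
S/II-1 un I-1×I-2: Ss
S/II-2 un ·: SS|Ss
S/II-3 un I-1×I-2: Ss
S/III-1 un II-2×II-1: SS|Ss
S/III-2 un ·: SS|Ss
S/IV-1 un III-1×III-2: SS|Ss
S/IV-2 un III-1×III-2: SS|Ss
⇒ S over [I-1,I-2,II-1,II-2,II-3,III-1,III-2,IV-1,IV-2]: 52 consistent

III-2 ∈ {Jj SS, Jj Ss}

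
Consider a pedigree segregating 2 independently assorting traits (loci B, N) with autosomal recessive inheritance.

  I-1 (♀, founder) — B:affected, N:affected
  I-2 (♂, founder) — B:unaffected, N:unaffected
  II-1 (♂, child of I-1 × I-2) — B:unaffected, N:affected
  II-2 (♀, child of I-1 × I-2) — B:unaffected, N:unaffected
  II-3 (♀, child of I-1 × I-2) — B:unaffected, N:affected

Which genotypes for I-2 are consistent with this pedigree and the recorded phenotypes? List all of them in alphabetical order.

I-2 ∈ {BB Nn, Bb Nn}

B/I-1 aff ·: bb
B/I-2 un ·: BB|Bb
B/II-1 un I-1×I-2: Bb
B/II-2 un I-1×I-2: Bb
B/II-3 un I-1×I-2: Bb
⇒ B over [I-1,I-2,II-1,II-2,II-3]: 2 consistent
N/I-1 aff ·: nn
N/I-2 un ·: Nn
N/II-1 aff I-1×I-2: nn
N/II-2 un I-1×I-2: Nn
N/II-3 aff I-1×I-2: nn
⇒ N over [I-1,I-2,II-1,II-2,II-3]: 1 consistent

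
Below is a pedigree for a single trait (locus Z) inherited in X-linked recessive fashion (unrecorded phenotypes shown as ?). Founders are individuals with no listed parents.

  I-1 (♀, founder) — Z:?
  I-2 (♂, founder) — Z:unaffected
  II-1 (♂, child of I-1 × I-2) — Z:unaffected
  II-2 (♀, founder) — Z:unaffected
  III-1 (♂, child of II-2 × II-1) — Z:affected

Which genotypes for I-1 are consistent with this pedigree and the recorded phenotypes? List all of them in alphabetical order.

I-1 ∈ {X^ZX^Z, X^ZX^z}

Z/I-1 ? ·: X^ZX^Z|X^ZX^z
Z/I-2 un ·: X^ZY
Z/II-1 un I-1×I-2: X^ZY
Z/II-2 un ·: X^ZX^z
Z/III-1 aff II-2×II-1: X^zY
⇒ Z over [I-1,I-2,II-1,II-2,III-1]: 2 consistent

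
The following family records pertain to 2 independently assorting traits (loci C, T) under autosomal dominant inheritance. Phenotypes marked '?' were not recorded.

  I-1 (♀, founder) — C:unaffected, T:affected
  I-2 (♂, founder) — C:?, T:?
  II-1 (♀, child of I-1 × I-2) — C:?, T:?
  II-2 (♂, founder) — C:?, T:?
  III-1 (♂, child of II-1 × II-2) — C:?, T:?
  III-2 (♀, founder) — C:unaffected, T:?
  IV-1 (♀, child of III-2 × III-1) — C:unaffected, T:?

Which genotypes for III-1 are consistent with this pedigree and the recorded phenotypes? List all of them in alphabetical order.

C/I-1 un ·: cc
C/I-2 ? ·: cc|Cc|CC
C/II-1 ? I-1×I-2: cc|Cc
C/II-2 ? ·: cc|Cc|CC
C/III-1 ? II-1×II-2: cc|Cc
C/III-2 un ·: cc
C/IV-1 un III-2×III-1: cc
⇒ C over [I-1,I-2,II-1,II-2,III-1,III-2,IV-1]: 18 consistent
T/I-1 aff ·: Tt|TT
T/I-2 ? ·: tt|Tt|TT
T/II-1 ? I-1×I-2: tt|Tt|TT
T/II-2 ? ·: tt|Tt|TT
T/III-1 ? II-1×II-2: tt|Tt|TT
T/III-2 ? ·: tt|Tt|TT
T/IV-1 ? III-2×III-1: tt|Tt|TT
⇒ T over [I-1,I-2,II-1,II-2,III-1,III-2,IV-1]: 317 consistent

III-1 ∈ {Cc TT, Cc Tt, Cc tt, cc TT, cc Tt, cc tt}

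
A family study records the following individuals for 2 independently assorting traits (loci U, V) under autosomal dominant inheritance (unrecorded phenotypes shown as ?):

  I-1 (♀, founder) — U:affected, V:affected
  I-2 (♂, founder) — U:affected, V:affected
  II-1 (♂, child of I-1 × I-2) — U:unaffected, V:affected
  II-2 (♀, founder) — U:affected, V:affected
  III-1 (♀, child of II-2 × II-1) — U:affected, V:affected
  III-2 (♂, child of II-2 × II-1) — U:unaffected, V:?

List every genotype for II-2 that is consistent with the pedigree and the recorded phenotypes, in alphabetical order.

U/I-1 aff ·: Uu
U/I-2 aff ·: Uu
U/II-1 un I-1×I-2: uu
U/II-2 aff ·: Uu
U/III-1 aff II-2×II-1: Uu
U/III-2 un II-2×II-1: uu
⇒ U over [I-1,I-2,II-1,II-2,III-1,III-2]: 1 consistent
V/I-1 aff ·: Vv|VV
V/I-2 aff ·: Vv|VV
V/II-1 aff I-1×I-2: Vv|VV
V/II-2 aff ·: Vv|VV
V/III-1 aff II-2×II-1: Vv|VV
V/III-2 ? II-2×II-1: vv|Vv|VV
⇒ V over [I-1,I-2,II-1,II-2,III-1,III-2]: 50 consistent

II-2 ∈ {Uu VV, Uu Vv}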